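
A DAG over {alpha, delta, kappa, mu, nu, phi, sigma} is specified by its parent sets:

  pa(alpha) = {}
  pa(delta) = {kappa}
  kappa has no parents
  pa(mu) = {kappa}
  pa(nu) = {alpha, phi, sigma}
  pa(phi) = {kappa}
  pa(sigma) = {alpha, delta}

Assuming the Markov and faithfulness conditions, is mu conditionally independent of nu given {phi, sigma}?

No

Enumerating the 3 paths from mu to nu and testing each for blocking by {phi, sigma}:
  1. mu ← kappa → delta → sigma ← alpha → nu — kappa:fork[open]; delta:chain[open]; sigma:collider[open]; alpha:fork[open] ⇒ active
  2. mu ← kappa → delta → sigma → nu — kappa:fork[open]; delta:chain[open]; sigma:chain[blocks] ⇒ blocked
  3. mu ← kappa → phi → nu — kappa:fork[open]; phi:chain[blocks] ⇒ blocked
At least one path is unblocked, so d-separation fails.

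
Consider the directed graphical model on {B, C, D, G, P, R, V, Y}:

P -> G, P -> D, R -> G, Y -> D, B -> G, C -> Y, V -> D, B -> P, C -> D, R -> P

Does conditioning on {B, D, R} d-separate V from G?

No — V and G are not d-separated given {B, D, R}.

3 paths connect V and G; each must be blocked for d-separation to hold:
Path 1: V → D ← P → G
  D is a collider and D is conditioned on, which opens it; P is a fork and P is not conditioned on — no node blocks this path, so it is active.
Path 2: V → D ← P ← B → G
  B is a fork here and B is conditioned on, so the path is blocked at B.
Path 3: V → D ← P ← R → G
  R is a fork here and R is conditioned on, so the path is blocked at R.
At least one path is unblocked, so d-separation fails.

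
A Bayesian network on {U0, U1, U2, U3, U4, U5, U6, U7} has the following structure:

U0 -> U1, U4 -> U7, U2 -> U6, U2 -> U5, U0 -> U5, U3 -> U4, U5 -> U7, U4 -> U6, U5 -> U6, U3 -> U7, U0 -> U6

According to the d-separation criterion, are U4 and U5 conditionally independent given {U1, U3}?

5 paths connect U4 and U5; each must be blocked for d-separation to hold:
Path 1: U4 ← U3 → U7 ← U5
  U3 is a fork here and U3 is conditioned on, so the path is blocked at U3.
Path 2: U4 → U7 ← U5
  U7 is a collider here and neither U7 nor any of its descendants is conditioned on, so the collider stays closed — the path is blocked at U7.
Path 3: U4 → U6 ← U5
  U6 is a collider here and neither U6 nor any of its descendants is conditioned on, so the collider stays closed — the path is blocked at U6.
Path 4: U4 → U6 ← U0 → U5
  U6 is a collider here and neither U6 nor any of its descendants is conditioned on, so the collider stays closed — the path is blocked at U6.
Path 5: U4 → U6 ← U2 → U5
  U6 is a collider here and neither U6 nor any of its descendants is conditioned on, so the collider stays closed — the path is blocked at U6.
Every path is blocked, so U4 and U5 are d-separated given {U1, U3}.

Yes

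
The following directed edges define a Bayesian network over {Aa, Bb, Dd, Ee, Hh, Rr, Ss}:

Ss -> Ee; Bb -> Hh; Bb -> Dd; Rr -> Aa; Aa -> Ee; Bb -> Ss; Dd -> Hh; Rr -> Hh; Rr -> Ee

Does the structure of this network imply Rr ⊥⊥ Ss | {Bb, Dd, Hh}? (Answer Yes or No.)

Yes

Enumerating the 4 paths from Rr to Ss and testing each for blocking by {Bb, Dd, Hh}:
Path 1: Rr → Hh ← Bb → Ss
  Bb is a fork here and Bb is conditioned on, so the path is blocked at Bb.
Path 2: Rr → Hh ← Dd ← Bb → Ss
  Dd is a chain here and Dd is conditioned on, so the path is blocked at Dd.
Path 3: Rr → Ee ← Ss
  Ee is a collider here and neither Ee nor any of its descendants is conditioned on, so the collider stays closed — the path is blocked at Ee.
Path 4: Rr → Aa → Ee ← Ss
  Ee is a collider here and neither Ee nor any of its descendants is conditioned on, so the collider stays closed — the path is blocked at Ee.
Since every path is blocked, d-separation holds.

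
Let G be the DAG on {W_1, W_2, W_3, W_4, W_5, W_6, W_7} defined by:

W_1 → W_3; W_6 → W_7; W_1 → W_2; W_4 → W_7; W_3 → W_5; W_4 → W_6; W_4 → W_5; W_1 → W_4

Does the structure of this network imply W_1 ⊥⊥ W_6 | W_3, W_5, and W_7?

4 paths connect W_1 and W_6; each must be blocked for d-separation to hold:
  1. W_1 → W_3 → W_5 ← W_4 → W_7 ← W_6 — W_3:chain[blocks]; W_5:collider[open]; W_4:fork[open]; W_7:collider[open] ⇒ blocked
  2. W_1 → W_3 → W_5 ← W_4 → W_6 — W_3:chain[blocks]; W_5:collider[open]; W_4:fork[open] ⇒ blocked
  3. W_1 → W_4 → W_7 ← W_6 — W_4:chain[open]; W_7:collider[open] ⇒ active
  4. W_1 → W_4 → W_6 — W_4:chain[open] ⇒ active
Since the path W_1 → W_4 → W_7 ← W_6 is active, W_1 and W_6 are not d-separated given {W_3, W_5, W_7}.

No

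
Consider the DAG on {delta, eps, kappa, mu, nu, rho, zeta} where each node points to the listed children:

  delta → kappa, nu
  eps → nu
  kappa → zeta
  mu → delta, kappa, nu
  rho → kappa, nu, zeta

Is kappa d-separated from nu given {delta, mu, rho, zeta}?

Yes

There are 6 undirected paths between kappa and nu; checking each against the conditioning set {delta, mu, rho, zeta}:
  1. kappa ← rho → nu — rho:fork[blocks] ⇒ blocked
  2. kappa ← mu → nu — mu:fork[blocks] ⇒ blocked
  3. kappa ← mu → delta → nu — mu:fork[blocks]; delta:chain[blocks] ⇒ blocked
  4. kappa → zeta ← rho → nu — zeta:collider[open]; rho:fork[blocks] ⇒ blocked
  5. kappa ← delta → nu — delta:fork[blocks] ⇒ blocked
  6. kappa ← delta ← mu → nu — delta:chain[blocks]; mu:fork[blocks] ⇒ blocked
Every path is blocked, so kappa and nu are d-separated given {delta, mu, rho, zeta}.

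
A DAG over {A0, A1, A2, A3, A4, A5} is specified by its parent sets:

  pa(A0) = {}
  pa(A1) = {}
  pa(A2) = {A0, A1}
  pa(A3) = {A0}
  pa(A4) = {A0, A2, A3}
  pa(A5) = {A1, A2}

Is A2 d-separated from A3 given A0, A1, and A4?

Enumerating the 4 paths from A2 to A3 and testing each for blocking by {A0, A1, A4}:
  1. A2 ← A0 → A4 ← A3 — A0:fork[blocks]; A4:collider[open] ⇒ blocked
  2. A2 ← A0 → A3 — A0:fork[blocks] ⇒ blocked
  3. A2 → A4 ← A0 → A3 — A4:collider[open]; A0:fork[blocks] ⇒ blocked
  4. A2 → A4 ← A3 — A4:collider[open] ⇒ active
Since the path A2 → A4 ← A3 is active, A2 and A3 are not d-separated given {A0, A1, A4}.

No — A2 and A3 are not d-separated given {A0, A1, A4}.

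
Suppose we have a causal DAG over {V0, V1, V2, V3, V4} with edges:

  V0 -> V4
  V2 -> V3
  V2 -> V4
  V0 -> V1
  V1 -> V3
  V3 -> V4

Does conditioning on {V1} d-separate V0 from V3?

3 paths connect V0 and V3; each must be blocked for d-separation to hold:
  1. V0 → V4 ← V2 → V3 — V4:collider[blocks]; V2:fork[open] ⇒ blocked
  2. V0 → V4 ← V3 — V4:collider[blocks] ⇒ blocked
  3. V0 → V1 → V3 — V1:chain[blocks] ⇒ blocked
Every path is blocked, so V0 and V3 are d-separated given {V1}.

Yes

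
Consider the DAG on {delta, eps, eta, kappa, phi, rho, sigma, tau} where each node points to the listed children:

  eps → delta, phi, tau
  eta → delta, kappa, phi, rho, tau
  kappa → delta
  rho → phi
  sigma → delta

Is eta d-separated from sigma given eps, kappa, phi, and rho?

We examine all 5 paths between eta and sigma:
Path 1: eta → kappa → delta ← sigma
  kappa is a chain here and kappa is conditioned on, so the path is blocked at kappa.
Path 2: eta → rho → phi ← eps → delta ← sigma
  rho is a chain here and rho is conditioned on, so the path is blocked at rho.
Path 3: eta → tau ← eps → delta ← sigma
  tau is a collider here and neither tau nor any of its descendants is conditioned on, so the collider stays closed — the path is blocked at tau.
Path 4: eta → phi ← eps → delta ← sigma
  eps is a fork here and eps is conditioned on, so the path is blocked at eps.
Path 5: eta → delta ← sigma
  delta is a collider here and neither delta nor any of its descendants is conditioned on, so the collider stays closed — the path is blocked at delta.
All paths are blocked; eta ⊥ sigma | {eps, kappa, phi, rho} holds.

Yes — eta and sigma are d-separated given {eps, kappa, phi, rho}.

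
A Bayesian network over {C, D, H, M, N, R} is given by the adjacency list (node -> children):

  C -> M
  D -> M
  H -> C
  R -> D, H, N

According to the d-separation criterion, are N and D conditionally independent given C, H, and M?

We examine all 2 paths between N and D:
  1. N ← R → D — R:fork[open] ⇒ active
  2. N ← R → H → C → M ← D — R:fork[open]; H:chain[blocks]; C:chain[blocks]; M:collider[open] ⇒ blocked
At least one path is unblocked, so d-separation fails.

No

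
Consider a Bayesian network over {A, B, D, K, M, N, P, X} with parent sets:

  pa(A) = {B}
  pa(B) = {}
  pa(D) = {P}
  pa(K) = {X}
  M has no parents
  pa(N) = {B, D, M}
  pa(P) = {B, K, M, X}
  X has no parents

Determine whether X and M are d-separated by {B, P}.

No — X and M are not d-separated given {B, P}.

6 paths connect X and M; each must be blocked for d-separation to hold:
  1. X → P ← M — P:collider[open] ⇒ active
  2. X → P → D → N ← M — P:chain[blocks]; D:chain[open]; N:collider[blocks] ⇒ blocked
  3. X → P ← B → N ← M — P:collider[open]; B:fork[blocks]; N:collider[blocks] ⇒ blocked
  4. X → K → P ← M — K:chain[open]; P:collider[open] ⇒ active
  5. X → K → P → D → N ← M — K:chain[open]; P:chain[blocks]; D:chain[open]; N:collider[blocks] ⇒ blocked
  6. X → K → P ← B → N ← M — K:chain[open]; P:collider[open]; B:fork[blocks]; N:collider[blocks] ⇒ blocked
Because an active path exists, X and M are not d-separated.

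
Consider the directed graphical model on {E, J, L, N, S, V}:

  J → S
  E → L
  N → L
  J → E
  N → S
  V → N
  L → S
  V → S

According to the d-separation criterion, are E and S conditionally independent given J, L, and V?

There are 4 undirected paths between E and S; checking each against the conditioning set {J, L, V}:
Path 1: E → L → S
  L is a chain here and L is conditioned on, so the path is blocked at L.
Path 2: E → L ← N ← V → S
  V is a fork here and V is conditioned on, so the path is blocked at V.
Path 3: E → L ← N → S
  L is a collider and L is conditioned on, which opens it; N is a fork and N is not conditioned on — no node blocks this path, so it is active.
Path 4: E ← J → S
  J is a fork here and J is conditioned on, so the path is blocked at J.
At least one path is unblocked, so d-separation fails.

No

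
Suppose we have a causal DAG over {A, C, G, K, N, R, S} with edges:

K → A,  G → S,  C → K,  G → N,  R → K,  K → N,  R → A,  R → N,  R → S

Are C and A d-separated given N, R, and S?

4 paths connect C and A; each must be blocked for d-separation to hold:
Path 1: C → K → N ← R → A
  R is a fork here and R is conditioned on, so the path is blocked at R.
Path 2: C → K → N ← G → S ← R → A
  R is a fork here and R is conditioned on, so the path is blocked at R.
Path 3: C → K ← R → A
  R is a fork here and R is conditioned on, so the path is blocked at R.
Path 4: C → K → A
  K is a chain and K is not conditioned on — no node blocks this path, so it is active.
Since the path C → K → A is active, C and A are not d-separated given {N, R, S}.

No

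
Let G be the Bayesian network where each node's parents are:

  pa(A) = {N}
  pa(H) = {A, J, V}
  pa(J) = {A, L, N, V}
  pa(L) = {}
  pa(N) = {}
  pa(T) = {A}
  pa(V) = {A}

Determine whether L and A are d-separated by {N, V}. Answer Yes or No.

Yes

6 paths connect L and A; each must be blocked for d-separation to hold:
  1. L → J ← A — J:collider[blocks] ⇒ blocked
  2. L → J ← V ← A — J:collider[blocks]; V:chain[blocks] ⇒ blocked
  3. L → J ← V → H ← A — J:collider[blocks]; V:fork[blocks]; H:collider[blocks] ⇒ blocked
  4. L → J ← N → A — J:collider[blocks]; N:fork[blocks] ⇒ blocked
  5. L → J → H ← A — J:chain[open]; H:collider[blocks] ⇒ blocked
  6. L → J → H ← V ← A — J:chain[open]; H:collider[blocks]; V:chain[blocks] ⇒ blocked
Since every path is blocked, d-separation holds.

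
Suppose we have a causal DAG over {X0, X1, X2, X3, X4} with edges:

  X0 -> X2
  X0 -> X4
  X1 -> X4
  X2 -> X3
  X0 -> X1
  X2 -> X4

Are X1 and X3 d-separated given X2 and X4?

Yes

We examine all 4 paths between X1 and X3:
Path 1: X1 → X4 ← X2 → X3
  X2 is a fork here and X2 is conditioned on, so the path is blocked at X2.
Path 2: X1 → X4 ← X0 → X2 → X3
  X2 is a chain here and X2 is conditioned on, so the path is blocked at X2.
Path 3: X1 ← X0 → X2 → X3
  X2 is a chain here and X2 is conditioned on, so the path is blocked at X2.
Path 4: X1 ← X0 → X4 ← X2 → X3
  X2 is a fork here and X2 is conditioned on, so the path is blocked at X2.
All paths are blocked; X1 ⊥ X3 | {X2, X4} holds.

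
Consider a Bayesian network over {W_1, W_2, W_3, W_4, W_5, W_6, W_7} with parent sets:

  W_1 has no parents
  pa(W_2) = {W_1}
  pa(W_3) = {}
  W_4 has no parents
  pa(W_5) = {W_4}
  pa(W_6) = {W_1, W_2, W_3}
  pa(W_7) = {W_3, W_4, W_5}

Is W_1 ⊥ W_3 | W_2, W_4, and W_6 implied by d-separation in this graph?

We examine all 2 paths between W_1 and W_3:
Path 1: W_1 → W_6 ← W_3
  W_6 is a collider and W_6 is conditioned on, which opens it — no node blocks this path, so it is active.
Path 2: W_1 → W_2 → W_6 ← W_3
  W_2 is a chain here and W_2 is conditioned on, so the path is blocked at W_2.
At least one path is unblocked, so d-separation fails.

No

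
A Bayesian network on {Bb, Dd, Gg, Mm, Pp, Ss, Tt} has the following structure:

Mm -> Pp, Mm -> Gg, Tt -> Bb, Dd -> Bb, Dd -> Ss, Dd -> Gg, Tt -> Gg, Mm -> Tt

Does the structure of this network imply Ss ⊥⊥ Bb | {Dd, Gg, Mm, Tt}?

There are 3 undirected paths between Ss and Bb; checking each against the conditioning set {Dd, Gg, Mm, Tt}:
Path 1: Ss ← Dd → Bb
  Dd is a fork here and Dd is conditioned on, so the path is blocked at Dd.
Path 2: Ss ← Dd → Gg ← Tt → Bb
  Dd is a fork here and Dd is conditioned on, so the path is blocked at Dd.
Path 3: Ss ← Dd → Gg ← Mm → Tt → Bb
  Dd is a fork here and Dd is conditioned on, so the path is blocked at Dd.
Every path is blocked, so Ss and Bb are d-separated given {Dd, Gg, Mm, Tt}.

Yes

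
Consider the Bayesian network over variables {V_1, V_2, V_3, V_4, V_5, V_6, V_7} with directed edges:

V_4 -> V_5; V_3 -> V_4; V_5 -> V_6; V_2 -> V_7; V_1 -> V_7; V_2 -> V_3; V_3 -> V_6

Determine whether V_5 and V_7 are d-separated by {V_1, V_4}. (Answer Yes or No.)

Yes

There are 2 undirected paths between V_5 and V_7; checking each against the conditioning set {V_1, V_4}:
  1. V_5 → V_6 ← V_3 ← V_2 → V_7 — V_6:collider[blocks]; V_3:chain[open]; V_2:fork[open] ⇒ blocked
  2. V_5 ← V_4 ← V_3 ← V_2 → V_7 — V_4:chain[blocks]; V_3:chain[open]; V_2:fork[open] ⇒ blocked
All paths are blocked; V_5 ⊥ V_7 | {V_1, V_4} holds.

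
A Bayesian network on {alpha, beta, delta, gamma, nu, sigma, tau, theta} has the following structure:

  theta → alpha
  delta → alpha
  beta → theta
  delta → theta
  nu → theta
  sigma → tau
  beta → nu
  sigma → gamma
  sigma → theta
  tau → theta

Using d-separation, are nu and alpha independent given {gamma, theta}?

No

Enumerating the 4 paths from nu to alpha and testing each for blocking by {gamma, theta}:
Path 1: nu → theta → alpha
  theta is a chain here and theta is conditioned on, so the path is blocked at theta.
Path 2: nu → theta ← delta → alpha
  theta is a collider and theta is conditioned on, which opens it; delta is a fork and delta is not conditioned on — no node blocks this path, so it is active.
Path 3: nu ← beta → theta → alpha
  theta is a chain here and theta is conditioned on, so the path is blocked at theta.
Path 4: nu ← beta → theta ← delta → alpha
  beta is a fork and beta is not conditioned on; theta is a collider and theta is conditioned on, which opens it; delta is a fork and delta is not conditioned on — no node blocks this path, so it is active.
Since the path nu → theta ← delta → alpha is active, nu and alpha are not d-separated given {gamma, theta}.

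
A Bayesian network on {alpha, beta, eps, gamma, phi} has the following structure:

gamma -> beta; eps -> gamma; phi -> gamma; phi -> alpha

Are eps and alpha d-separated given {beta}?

No

There is one path between eps and alpha:
  1. eps → gamma ← phi → alpha — gamma:collider[open]; phi:fork[open] ⇒ active
Since the path eps → gamma ← phi → alpha is active, eps and alpha are not d-separated given {beta}.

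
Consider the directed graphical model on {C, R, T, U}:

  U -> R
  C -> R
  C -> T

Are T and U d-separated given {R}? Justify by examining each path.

No

Only one path connects T and U:
Path 1: T ← C → R ← U
  C is a fork and C is not conditioned on; R is a collider and R is conditioned on, which opens it — no node blocks this path, so it is active.
Because an active path exists, T and U are not d-separated.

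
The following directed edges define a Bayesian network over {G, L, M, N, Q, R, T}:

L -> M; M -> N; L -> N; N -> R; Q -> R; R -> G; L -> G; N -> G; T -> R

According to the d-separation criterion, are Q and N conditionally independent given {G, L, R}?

We examine all 4 paths between Q and N:
  1. Q → R ← N — R:collider[open] ⇒ active
  2. Q → R → G ← L → N — R:chain[blocks]; G:collider[open]; L:fork[blocks] ⇒ blocked
  3. Q → R → G ← L → M → N — R:chain[blocks]; G:collider[open]; L:fork[blocks]; M:chain[open] ⇒ blocked
  4. Q → R → G ← N — R:chain[blocks]; G:collider[open] ⇒ blocked
Because an active path exists, Q and N are not d-separated.

No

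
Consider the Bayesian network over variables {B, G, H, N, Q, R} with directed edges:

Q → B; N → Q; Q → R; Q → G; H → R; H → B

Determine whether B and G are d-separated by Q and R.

2 paths connect B and G; each must be blocked for d-separation to hold:
Path 1: B ← H → R ← Q → G
  Q is a fork here and Q is conditioned on, so the path is blocked at Q.
Path 2: B ← Q → G
  Q is a fork here and Q is conditioned on, so the path is blocked at Q.
Since every path is blocked, d-separation holds.

Yes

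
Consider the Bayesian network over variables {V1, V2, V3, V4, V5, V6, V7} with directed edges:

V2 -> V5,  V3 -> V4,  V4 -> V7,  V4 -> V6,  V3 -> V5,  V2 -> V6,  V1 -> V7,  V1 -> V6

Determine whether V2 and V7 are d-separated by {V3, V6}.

No — V2 and V7 are not d-separated given {V3, V6}.

4 paths connect V2 and V7; each must be blocked for d-separation to hold:
Path 1: V2 → V5 ← V3 → V4 → V6 ← V1 → V7
  V5 is a collider here and neither V5 nor any of its descendants is conditioned on, so the collider stays closed — the path is blocked at V5.
Path 2: V2 → V5 ← V3 → V4 → V7
  V5 is a collider here and neither V5 nor any of its descendants is conditioned on, so the collider stays closed — the path is blocked at V5.
Path 3: V2 → V6 ← V1 → V7
  V6 is a collider and V6 is conditioned on, which opens it; V1 is a fork and V1 is not conditioned on — no node blocks this path, so it is active.
Path 4: V2 → V6 ← V4 → V7
  V6 is a collider and V6 is conditioned on, which opens it; V4 is a fork and V4 is not conditioned on — no node blocks this path, so it is active.
Since the path V2 → V6 ← V1 → V7 is active, V2 and V7 are not d-separated given {V3, V6}.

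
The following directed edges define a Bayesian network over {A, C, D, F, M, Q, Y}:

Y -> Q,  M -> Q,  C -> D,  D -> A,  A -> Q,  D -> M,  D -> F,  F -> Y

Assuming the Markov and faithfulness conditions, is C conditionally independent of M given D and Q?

Enumerating the 3 paths from C to M and testing each for blocking by {D, Q}:
  1. C → D → F → Y → Q ← M — D:chain[blocks]; F:chain[open]; Y:chain[open]; Q:collider[open] ⇒ blocked
  2. C → D → A → Q ← M — D:chain[blocks]; A:chain[open]; Q:collider[open] ⇒ blocked
  3. C → D → M — D:chain[blocks] ⇒ blocked
Every path is blocked, so C and M are d-separated given {D, Q}.

Yes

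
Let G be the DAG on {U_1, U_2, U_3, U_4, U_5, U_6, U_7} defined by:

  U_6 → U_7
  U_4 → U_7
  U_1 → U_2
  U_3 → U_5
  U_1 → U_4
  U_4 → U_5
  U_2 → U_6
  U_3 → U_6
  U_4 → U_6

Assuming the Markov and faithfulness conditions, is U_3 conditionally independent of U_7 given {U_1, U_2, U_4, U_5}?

We examine all 6 paths between U_3 and U_7:
  1. U_3 → U_5 ← U_4 → U_7 — U_5:collider[open]; U_4:fork[blocks] ⇒ blocked
  2. U_3 → U_5 ← U_4 ← U_1 → U_2 → U_6 → U_7 — U_5:collider[open]; U_4:chain[blocks]; U_1:fork[blocks]; U_2:chain[blocks]; U_6:chain[open] ⇒ blocked
  3. U_3 → U_5 ← U_4 → U_6 → U_7 — U_5:collider[open]; U_4:fork[blocks]; U_6:chain[open] ⇒ blocked
  4. U_3 → U_6 ← U_4 → U_7 — U_6:collider[blocks]; U_4:fork[blocks] ⇒ blocked
  5. U_3 → U_6 → U_7 — U_6:chain[open] ⇒ active
  6. U_3 → U_6 ← U_2 ← U_1 → U_4 → U_7 — U_6:collider[blocks]; U_2:chain[blocks]; U_1:fork[blocks]; U_4:chain[blocks] ⇒ blocked
Because an active path exists, U_3 and U_7 are not d-separated.

No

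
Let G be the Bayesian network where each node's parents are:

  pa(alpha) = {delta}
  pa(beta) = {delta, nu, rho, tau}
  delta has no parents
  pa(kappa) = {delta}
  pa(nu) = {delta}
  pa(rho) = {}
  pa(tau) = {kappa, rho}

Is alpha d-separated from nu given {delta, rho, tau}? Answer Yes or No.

4 paths connect alpha and nu; each must be blocked for d-separation to hold:
  1. alpha ← delta → beta ← nu — delta:fork[blocks]; beta:collider[blocks] ⇒ blocked
  2. alpha ← delta → nu — delta:fork[blocks] ⇒ blocked
  3. alpha ← delta → kappa → tau → beta ← nu — delta:fork[blocks]; kappa:chain[open]; tau:chain[blocks]; beta:collider[blocks] ⇒ blocked
  4. alpha ← delta → kappa → tau ← rho → beta ← nu — delta:fork[blocks]; kappa:chain[open]; tau:collider[open]; rho:fork[blocks]; beta:collider[blocks] ⇒ blocked
Every path is blocked, so alpha and nu are d-separated given {delta, rho, tau}.

Yes — alpha and nu are d-separated given {delta, rho, tau}.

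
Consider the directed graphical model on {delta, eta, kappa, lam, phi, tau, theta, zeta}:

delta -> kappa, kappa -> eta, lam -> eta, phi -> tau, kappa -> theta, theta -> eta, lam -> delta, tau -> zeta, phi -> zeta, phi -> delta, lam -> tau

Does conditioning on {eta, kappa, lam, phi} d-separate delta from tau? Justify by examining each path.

Enumerating the 5 paths from delta to tau and testing each for blocking by {eta, kappa, lam, phi}:
Path 1: delta ← lam → tau
  lam is a fork here and lam is conditioned on, so the path is blocked at lam.
Path 2: delta → kappa → theta → eta ← lam → tau
  kappa is a chain here and kappa is conditioned on, so the path is blocked at kappa.
Path 3: delta → kappa → eta ← lam → tau
  kappa is a chain here and kappa is conditioned on, so the path is blocked at kappa.
Path 4: delta ← phi → zeta ← tau
  phi is a fork here and phi is conditioned on, so the path is blocked at phi.
Path 5: delta ← phi → tau
  phi is a fork here and phi is conditioned on, so the path is blocked at phi.
All paths are blocked; delta ⊥ tau | {eta, kappa, lam, phi} holds.

Yes — delta and tau are d-separated given {eta, kappa, lam, phi}.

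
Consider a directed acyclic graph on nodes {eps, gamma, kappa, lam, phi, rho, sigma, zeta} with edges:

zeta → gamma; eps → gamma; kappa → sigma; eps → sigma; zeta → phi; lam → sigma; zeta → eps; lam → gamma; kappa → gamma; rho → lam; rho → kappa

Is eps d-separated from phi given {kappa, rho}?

We examine all 6 paths between eps and phi:
Path 1: eps → gamma ← zeta → phi
  gamma is a collider here and neither gamma nor any of its descendants is conditioned on, so the collider stays closed — the path is blocked at gamma.
Path 2: eps → sigma ← kappa → gamma ← zeta → phi
  sigma is a collider here and neither sigma nor any of its descendants is conditioned on, so the collider stays closed — the path is blocked at sigma.
Path 3: eps → sigma ← kappa ← rho → lam → gamma ← zeta → phi
  sigma is a collider here and neither sigma nor any of its descendants is conditioned on, so the collider stays closed — the path is blocked at sigma.
Path 4: eps → sigma ← lam → gamma ← zeta → phi
  sigma is a collider here and neither sigma nor any of its descendants is conditioned on, so the collider stays closed — the path is blocked at sigma.
Path 5: eps → sigma ← lam ← rho → kappa → gamma ← zeta → phi
  sigma is a collider here and neither sigma nor any of its descendants is conditioned on, so the collider stays closed — the path is blocked at sigma.
Path 6: eps ← zeta → phi
  zeta is a fork and zeta is not conditioned on — no node blocks this path, so it is active.
Because an active path exists, eps and phi are not d-separated.

No — eps and phi are not d-separated given {kappa, rho}.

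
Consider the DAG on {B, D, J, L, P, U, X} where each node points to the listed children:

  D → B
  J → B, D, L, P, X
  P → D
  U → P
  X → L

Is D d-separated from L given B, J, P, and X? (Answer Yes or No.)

Yes

6 paths connect D and L; each must be blocked for d-separation to hold:
Path 1: D ← J → X → L
  J is a fork here and J is conditioned on, so the path is blocked at J.
Path 2: D ← J → L
  J is a fork here and J is conditioned on, so the path is blocked at J.
Path 3: D ← P ← J → X → L
  P is a chain here and P is conditioned on, so the path is blocked at P.
Path 4: D ← P ← J → L
  P is a chain here and P is conditioned on, so the path is blocked at P.
Path 5: D → B ← J → X → L
  J is a fork here and J is conditioned on, so the path is blocked at J.
Path 6: D → B ← J → L
  J is a fork here and J is conditioned on, so the path is blocked at J.
All paths are blocked; D ⊥ L | {B, J, P, X} holds.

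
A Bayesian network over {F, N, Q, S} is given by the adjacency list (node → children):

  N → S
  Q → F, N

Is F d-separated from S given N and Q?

Yes

Only one path connects F and S:
Path 1: F ← Q → N → S
  Q is a fork here and Q is conditioned on, so the path is blocked at Q.
Since every path is blocked, d-separation holds.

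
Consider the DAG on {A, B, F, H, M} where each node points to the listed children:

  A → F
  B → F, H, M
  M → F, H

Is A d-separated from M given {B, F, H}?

We examine all 3 paths between A and M:
Path 1: A → F ← M
  F is a collider and F is conditioned on, which opens it — no node blocks this path, so it is active.
Path 2: A → F ← B → M
  B is a fork here and B is conditioned on, so the path is blocked at B.
Path 3: A → F ← B → H ← M
  B is a fork here and B is conditioned on, so the path is blocked at B.
Since the path A → F ← M is active, A and M are not d-separated given {B, F, H}.

No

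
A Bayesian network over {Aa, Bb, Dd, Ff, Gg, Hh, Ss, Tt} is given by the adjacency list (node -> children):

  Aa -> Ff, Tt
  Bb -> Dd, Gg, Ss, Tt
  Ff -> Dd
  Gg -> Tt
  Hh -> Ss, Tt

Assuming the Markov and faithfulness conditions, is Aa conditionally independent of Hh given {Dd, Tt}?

No

6 paths connect Aa and Hh; each must be blocked for d-separation to hold:
Path 1: Aa → Tt ← Bb → Ss ← Hh
  Ss is a collider here and neither Ss nor any of its descendants is conditioned on, so the collider stays closed — the path is blocked at Ss.
Path 2: Aa → Tt ← Gg ← Bb → Ss ← Hh
  Ss is a collider here and neither Ss nor any of its descendants is conditioned on, so the collider stays closed — the path is blocked at Ss.
Path 3: Aa → Tt ← Hh
  Tt is a collider and Tt is conditioned on, which opens it — no node blocks this path, so it is active.
Path 4: Aa → Ff → Dd ← Bb → Tt ← Hh
  Ff is a chain and Ff is not conditioned on; Dd is a collider and Dd is conditioned on, which opens it; Bb is a fork and Bb is not conditioned on; Tt is a collider and Tt is conditioned on, which opens it — no node blocks this path, so it is active.
Path 5: Aa → Ff → Dd ← Bb → Gg → Tt ← Hh
  Ff is a chain and Ff is not conditioned on; Dd is a collider and Dd is conditioned on, which opens it; Bb is a fork and Bb is not conditioned on; Gg is a chain and Gg is not conditioned on; Tt is a collider and Tt is conditioned on, which opens it — no node blocks this path, so it is active.
Path 6: Aa → Ff → Dd ← Bb → Ss ← Hh
  Ss is a collider here and neither Ss nor any of its descendants is conditioned on, so the collider stays closed — the path is blocked at Ss.
Since the path Aa → Tt ← Hh is active, Aa and Hh are not d-separated given {Dd, Tt}.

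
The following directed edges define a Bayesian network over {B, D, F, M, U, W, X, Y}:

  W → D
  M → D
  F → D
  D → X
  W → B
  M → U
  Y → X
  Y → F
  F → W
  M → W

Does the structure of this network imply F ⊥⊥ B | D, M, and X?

We examine all 5 paths between F and B:
  1. F ← Y → X ← D ← M → W → B — Y:fork[open]; X:collider[open]; D:chain[blocks]; M:fork[blocks]; W:chain[open] ⇒ blocked
  2. F ← Y → X ← D ← W → B — Y:fork[open]; X:collider[open]; D:chain[blocks]; W:fork[open] ⇒ blocked
  3. F → W → B — W:chain[open] ⇒ active
  4. F → D ← M → W → B — D:collider[open]; M:fork[blocks]; W:chain[open] ⇒ blocked
  5. F → D ← W → B — D:collider[open]; W:fork[open] ⇒ active
Since the path F → W → B is active, F and B are not d-separated given {D, M, X}.

No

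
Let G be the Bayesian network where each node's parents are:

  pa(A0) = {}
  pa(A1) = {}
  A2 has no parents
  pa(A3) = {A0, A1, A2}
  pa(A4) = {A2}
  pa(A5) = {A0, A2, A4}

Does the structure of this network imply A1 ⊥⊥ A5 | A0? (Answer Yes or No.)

3 paths connect A1 and A5; each must be blocked for d-separation to hold:
  1. A1 → A3 ← A0 → A5 — A3:collider[blocks]; A0:fork[blocks] ⇒ blocked
  2. A1 → A3 ← A2 → A4 → A5 — A3:collider[blocks]; A2:fork[open]; A4:chain[open] ⇒ blocked
  3. A1 → A3 ← A2 → A5 — A3:collider[blocks]; A2:fork[open] ⇒ blocked
All paths are blocked; A1 ⊥ A5 | {A0} holds.

Yes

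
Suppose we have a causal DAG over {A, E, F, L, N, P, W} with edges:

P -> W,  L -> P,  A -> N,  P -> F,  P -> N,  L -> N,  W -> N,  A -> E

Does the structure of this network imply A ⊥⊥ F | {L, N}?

No — A and F are not d-separated given {L, N}.

Enumerating the 3 paths from A to F and testing each for blocking by {L, N}:
  1. A → N ← L → P → F — N:collider[open]; L:fork[blocks]; P:chain[open] ⇒ blocked
  2. A → N ← W ← P → F — N:collider[open]; W:chain[open]; P:fork[open] ⇒ active
  3. A → N ← P → F — N:collider[open]; P:fork[open] ⇒ active
At least one path is unblocked, so d-separation fails.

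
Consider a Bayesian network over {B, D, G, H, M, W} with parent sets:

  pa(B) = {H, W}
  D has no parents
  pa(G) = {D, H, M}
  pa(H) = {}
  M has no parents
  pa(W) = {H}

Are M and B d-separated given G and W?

No — M and B are not d-separated given {G, W}.

We examine all 2 paths between M and B:
Path 1: M → G ← H → B
  G is a collider and G is conditioned on, which opens it; H is a fork and H is not conditioned on — no node blocks this path, so it is active.
Path 2: M → G ← H → W → B
  W is a chain here and W is conditioned on, so the path is blocked at W.
Because an active path exists, M and B are not d-separated.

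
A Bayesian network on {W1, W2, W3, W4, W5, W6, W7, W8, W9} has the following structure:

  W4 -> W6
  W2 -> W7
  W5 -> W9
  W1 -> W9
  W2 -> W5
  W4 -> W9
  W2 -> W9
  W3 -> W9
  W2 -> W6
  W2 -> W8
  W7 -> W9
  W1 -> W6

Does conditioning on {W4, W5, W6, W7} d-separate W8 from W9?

We examine all 5 paths between W8 and W9:
Path 1: W8 ← W2 → W5 → W9
  W5 is a chain here and W5 is conditioned on, so the path is blocked at W5.
Path 2: W8 ← W2 → W7 → W9
  W7 is a chain here and W7 is conditioned on, so the path is blocked at W7.
Path 3: W8 ← W2 → W6 ← W1 → W9
  W2 is a fork and W2 is not conditioned on; W6 is a collider and W6 is conditioned on, which opens it; W1 is a fork and W1 is not conditioned on — no node blocks this path, so it is active.
Path 4: W8 ← W2 → W6 ← W4 → W9
  W4 is a fork here and W4 is conditioned on, so the path is blocked at W4.
Path 5: W8 ← W2 → W9
  W2 is a fork and W2 is not conditioned on — no node blocks this path, so it is active.
Since the path W8 ← W2 → W6 ← W1 → W9 is active, W8 and W9 are not d-separated given {W4, W5, W6, W7}.

No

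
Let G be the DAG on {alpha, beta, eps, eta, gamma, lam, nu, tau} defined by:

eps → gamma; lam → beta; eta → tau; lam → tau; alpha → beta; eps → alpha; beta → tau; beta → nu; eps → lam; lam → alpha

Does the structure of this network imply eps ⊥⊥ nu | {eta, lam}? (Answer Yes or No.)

Enumerating the 6 paths from eps to nu and testing each for blocking by {eta, lam}:
Path 1: eps → alpha → beta → nu
  alpha is a chain and alpha is not conditioned on; beta is a chain and beta is not conditioned on — no node blocks this path, so it is active.
Path 2: eps → alpha ← lam → beta → nu
  alpha is a collider here and neither alpha nor any of its descendants is conditioned on, so the collider stays closed — the path is blocked at alpha.
Path 3: eps → alpha ← lam → tau ← beta → nu
  alpha is a collider here and neither alpha nor any of its descendants is conditioned on, so the collider stays closed — the path is blocked at alpha.
Path 4: eps → lam → alpha → beta → nu
  lam is a chain here and lam is conditioned on, so the path is blocked at lam.
Path 5: eps → lam → beta → nu
  lam is a chain here and lam is conditioned on, so the path is blocked at lam.
Path 6: eps → lam → tau ← beta → nu
  lam is a chain here and lam is conditioned on, so the path is blocked at lam.
At least one path is unblocked, so d-separation fails.

No — eps and nu are not d-separated given {eta, lam}.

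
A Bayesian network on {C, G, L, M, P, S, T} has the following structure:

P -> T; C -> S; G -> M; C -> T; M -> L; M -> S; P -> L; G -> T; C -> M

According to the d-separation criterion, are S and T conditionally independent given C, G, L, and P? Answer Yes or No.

Yes

We examine all 6 paths between S and T:
Path 1: S ← M ← G → T
  G is a fork here and G is conditioned on, so the path is blocked at G.
Path 2: S ← M ← C → T
  C is a fork here and C is conditioned on, so the path is blocked at C.
Path 3: S ← M → L ← P → T
  P is a fork here and P is conditioned on, so the path is blocked at P.
Path 4: S ← C → T
  C is a fork here and C is conditioned on, so the path is blocked at C.
Path 5: S ← C → M ← G → T
  C is a fork here and C is conditioned on, so the path is blocked at C.
Path 6: S ← C → M → L ← P → T
  C is a fork here and C is conditioned on, so the path is blocked at C.
Since every path is blocked, d-separation holds.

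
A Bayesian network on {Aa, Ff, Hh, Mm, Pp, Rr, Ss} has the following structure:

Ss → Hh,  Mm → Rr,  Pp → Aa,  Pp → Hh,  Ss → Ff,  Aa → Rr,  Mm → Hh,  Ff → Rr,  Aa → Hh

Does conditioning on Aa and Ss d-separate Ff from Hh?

Yes

We examine all 4 paths between Ff and Hh:
Path 1: Ff ← Ss → Hh
  Ss is a fork here and Ss is conditioned on, so the path is blocked at Ss.
Path 2: Ff → Rr ← Mm → Hh
  Rr is a collider here and neither Rr nor any of its descendants is conditioned on, so the collider stays closed — the path is blocked at Rr.
Path 3: Ff → Rr ← Aa → Hh
  Rr is a collider here and neither Rr nor any of its descendants is conditioned on, so the collider stays closed — the path is blocked at Rr.
Path 4: Ff → Rr ← Aa ← Pp → Hh
  Rr is a collider here and neither Rr nor any of its descendants is conditioned on, so the collider stays closed — the path is blocked at Rr.
Every path is blocked, so Ff and Hh are d-separated given {Aa, Ss}.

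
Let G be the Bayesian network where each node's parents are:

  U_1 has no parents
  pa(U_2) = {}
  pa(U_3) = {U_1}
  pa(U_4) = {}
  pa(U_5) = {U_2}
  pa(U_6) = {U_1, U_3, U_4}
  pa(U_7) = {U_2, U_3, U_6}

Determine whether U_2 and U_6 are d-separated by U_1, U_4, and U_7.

No

We examine all 3 paths between U_2 and U_6:
Path 1: U_2 → U_7 ← U_3 ← U_1 → U_6
  U_1 is a fork here and U_1 is conditioned on, so the path is blocked at U_1.
Path 2: U_2 → U_7 ← U_3 → U_6
  U_7 is a collider and U_7 is conditioned on, which opens it; U_3 is a fork and U_3 is not conditioned on — no node blocks this path, so it is active.
Path 3: U_2 → U_7 ← U_6
  U_7 is a collider and U_7 is conditioned on, which opens it — no node blocks this path, so it is active.
At least one path is unblocked, so d-separation fails.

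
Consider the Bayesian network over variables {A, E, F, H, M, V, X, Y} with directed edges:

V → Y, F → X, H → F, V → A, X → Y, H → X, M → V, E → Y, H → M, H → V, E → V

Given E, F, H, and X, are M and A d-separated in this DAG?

We examine all 6 paths between M and A:
Path 1: M → V → A
  V is a chain and V is not conditioned on — no node blocks this path, so it is active.
Path 2: M ← H → V → A
  H is a fork here and H is conditioned on, so the path is blocked at H.
Path 3: M ← H → F → X → Y ← V → A
  H is a fork here and H is conditioned on, so the path is blocked at H.
Path 4: M ← H → F → X → Y ← E → V → A
  H is a fork here and H is conditioned on, so the path is blocked at H.
Path 5: M ← H → X → Y ← V → A
  H is a fork here and H is conditioned on, so the path is blocked at H.
Path 6: M ← H → X → Y ← E → V → A
  H is a fork here and H is conditioned on, so the path is blocked at H.
Because an active path exists, M and A are not d-separated.

No — M and A are not d-separated given {E, F, H, X}.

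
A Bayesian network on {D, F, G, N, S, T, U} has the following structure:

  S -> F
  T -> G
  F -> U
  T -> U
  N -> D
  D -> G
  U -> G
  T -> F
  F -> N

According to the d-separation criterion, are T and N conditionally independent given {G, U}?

No

6 paths connect T and N; each must be blocked for d-separation to hold:
Path 1: T → U → G ← D ← N
  U is a chain here and U is conditioned on, so the path is blocked at U.
Path 2: T → U ← F → N
  U is a collider and U is conditioned on, which opens it; F is a fork and F is not conditioned on — no node blocks this path, so it is active.
Path 3: T → G ← U ← F → N
  U is a chain here and U is conditioned on, so the path is blocked at U.
Path 4: T → G ← D ← N
  G is a collider and G is conditioned on, which opens it; D is a chain and D is not conditioned on — no node blocks this path, so it is active.
Path 5: T → F → N
  F is a chain and F is not conditioned on — no node blocks this path, so it is active.
Path 6: T → F → U → G ← D ← N
  U is a chain here and U is conditioned on, so the path is blocked at U.
Since the path T → U ← F → N is active, T and N are not d-separated given {G, U}.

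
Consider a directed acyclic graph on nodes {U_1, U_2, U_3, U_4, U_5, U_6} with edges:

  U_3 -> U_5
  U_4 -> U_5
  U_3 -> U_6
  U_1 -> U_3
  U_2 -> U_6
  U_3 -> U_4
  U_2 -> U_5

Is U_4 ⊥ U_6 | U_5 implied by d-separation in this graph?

No

There are 4 undirected paths between U_4 and U_6; checking each against the conditioning set {U_5}:
Path 1: U_4 → U_5 ← U_3 → U_6
  U_5 is a collider and U_5 is conditioned on, which opens it; U_3 is a fork and U_3 is not conditioned on — no node blocks this path, so it is active.
Path 2: U_4 → U_5 ← U_2 → U_6
  U_5 is a collider and U_5 is conditioned on, which opens it; U_2 is a fork and U_2 is not conditioned on — no node blocks this path, so it is active.
Path 3: U_4 ← U_3 → U_6
  U_3 is a fork and U_3 is not conditioned on — no node blocks this path, so it is active.
Path 4: U_4 ← U_3 → U_5 ← U_2 → U_6
  U_3 is a fork and U_3 is not conditioned on; U_5 is a collider and U_5 is conditioned on, which opens it; U_2 is a fork and U_2 is not conditioned on — no node blocks this path, so it is active.
Since the path U_4 → U_5 ← U_3 → U_6 is active, U_4 and U_6 are not d-separated given {U_5}.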